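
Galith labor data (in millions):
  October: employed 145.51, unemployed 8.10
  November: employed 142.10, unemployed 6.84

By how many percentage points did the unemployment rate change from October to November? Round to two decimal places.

The unemployment rate changed by −0.68 percentage points.

October: labor force = 145.51 + 8.10 = 153.61; u = 8.10/153.61 = 5.27%.
November: labor force = 142.10 + 6.84 = 148.94; u = 6.84/148.94 = 4.59%.
Change = 4.59% − 5.27% = −0.68 pp.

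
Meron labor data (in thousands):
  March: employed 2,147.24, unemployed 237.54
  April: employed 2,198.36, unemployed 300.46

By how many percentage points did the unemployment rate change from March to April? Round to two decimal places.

March: labor force = 2,147.24 + 237.54 = 2,384.78; u = 237.54/2,384.78 = 9.96%.
April: labor force = 2,198.36 + 300.46 = 2,498.82; u = 300.46/2,498.82 = 12.02%.
Change = 12.02% − 9.96% = +2.06 pp.

The unemployment rate changed by +2.06 percentage points.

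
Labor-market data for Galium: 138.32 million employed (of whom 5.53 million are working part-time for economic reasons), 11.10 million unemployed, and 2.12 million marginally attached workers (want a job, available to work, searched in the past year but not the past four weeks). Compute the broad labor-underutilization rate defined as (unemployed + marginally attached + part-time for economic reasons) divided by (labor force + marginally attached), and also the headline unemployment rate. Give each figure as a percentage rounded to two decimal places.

Broad underutilization rate ≈ 12.37%; headline unemployment rate ≈ 7.43%.

Labor force = 138.32 + 11.10 = 149.42 million.
Numerator = 11.10 + 2.12 + 5.53 = 18.75 million.
Denominator = 149.42 + 2.12 = 151.54 million.
Broad rate = 18.75 / 151.54 = 12.37%.
Headline unemployment rate = 11.10 / 149.42 = 7.43%.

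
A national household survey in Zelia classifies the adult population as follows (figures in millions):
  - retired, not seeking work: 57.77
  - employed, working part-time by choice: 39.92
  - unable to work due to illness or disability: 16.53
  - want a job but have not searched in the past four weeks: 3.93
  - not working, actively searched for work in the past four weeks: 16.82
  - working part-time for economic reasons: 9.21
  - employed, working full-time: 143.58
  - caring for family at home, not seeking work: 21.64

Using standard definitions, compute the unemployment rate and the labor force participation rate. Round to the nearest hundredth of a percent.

Employed = 39.92 + 9.21 + 143.58 = 192.71 million (anyone who worked, including part-time for economic reasons, counts as employed).
Unemployed = 16.82 million.
Labor force = 192.71 + 16.82 = 209.53 million.
Not in labor force = 57.77 + 16.53 + 3.93 + 21.64 = 99.87 million (those not working and not actively searching are outside the labor force — including those who want a job but have given up searching).
Civilian working-age population = 209.53 + 99.87 = 309.40 million.
Unemployment rate = 16.82 / 209.53 = 8.03%.
Labor force participation rate = 209.53 / 309.40 = 67.72%.

Unemployment rate ≈ 8.03%; labor force participation rate ≈ 67.72%.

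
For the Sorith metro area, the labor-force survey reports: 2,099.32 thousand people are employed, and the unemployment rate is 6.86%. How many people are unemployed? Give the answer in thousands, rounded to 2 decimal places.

About 154.62 thousand are unemployed.

Let U be the number unemployed. The labor force is E + U, and U/(E+U) = 0.0686.
So U = 0.0686 × 2,099.32 / (1 − 0.0686) = 144.0134 / 0.9314 ≈ 154.62 thousand.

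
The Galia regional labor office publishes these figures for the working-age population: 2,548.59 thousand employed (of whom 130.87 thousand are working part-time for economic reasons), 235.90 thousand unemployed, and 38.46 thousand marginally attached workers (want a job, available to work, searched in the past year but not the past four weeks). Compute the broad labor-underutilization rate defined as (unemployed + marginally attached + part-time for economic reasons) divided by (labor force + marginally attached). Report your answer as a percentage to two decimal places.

Broad underutilization rate ≈ 14.35%.

Labor force = 2,548.59 + 235.90 = 2,784.49 thousand.
Numerator = 235.90 + 38.46 + 130.87 = 405.23 thousand.
Denominator = 2,784.49 + 38.46 = 2,822.95 thousand.
Broad rate = 405.23 / 2,822.95 = 14.35%.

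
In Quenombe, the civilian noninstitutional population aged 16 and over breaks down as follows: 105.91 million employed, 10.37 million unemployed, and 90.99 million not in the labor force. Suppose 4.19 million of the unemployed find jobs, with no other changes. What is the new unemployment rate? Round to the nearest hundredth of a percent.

New unemployment rate ≈ 5.31%.

Initially, labor force = 105.91 + 10.37 = 116.28 million, so u = 10.37/116.28 = 8.92%.
After the change, unemployed falls and employed rises by 4.19; labor force unchanged → E = 110.10, U = 6.18, labor force = 116.28 million.
New unemployment rate = 6.18 / 116.28 = 5.31%.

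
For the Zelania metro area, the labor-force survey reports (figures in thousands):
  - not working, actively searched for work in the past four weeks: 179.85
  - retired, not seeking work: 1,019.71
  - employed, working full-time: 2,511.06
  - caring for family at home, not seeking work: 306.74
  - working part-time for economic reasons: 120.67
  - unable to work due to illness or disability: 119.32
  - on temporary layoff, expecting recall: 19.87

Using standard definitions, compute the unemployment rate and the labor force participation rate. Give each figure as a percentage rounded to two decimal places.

Employed = 2,511.06 + 120.67 = 2,631.73 thousand (anyone who worked, including part-time for economic reasons, counts as employed).
Unemployed = 179.85 + 19.87 = 199.72 thousand (jobless and actively searching, or on temporary layoff).
Labor force = 2,631.73 + 199.72 = 2,831.45 thousand.
Not in labor force = 1,019.71 + 306.74 + 119.32 = 1,445.77 thousand (those not working and not actively searching are outside the labor force).
Civilian working-age population = 2,831.45 + 1,445.77 = 4,277.22 thousand.
Unemployment rate = 199.72 / 2,831.45 = 7.05%.
Labor force participation rate = 2,831.45 / 4,277.22 = 66.20%.

Unemployment rate ≈ 7.05%; labor force participation rate ≈ 66.20%.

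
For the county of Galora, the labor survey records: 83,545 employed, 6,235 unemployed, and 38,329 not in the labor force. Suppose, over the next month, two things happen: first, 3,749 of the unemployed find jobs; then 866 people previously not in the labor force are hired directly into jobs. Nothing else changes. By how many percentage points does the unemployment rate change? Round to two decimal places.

The unemployment rate changes by −4.20 percentage points.

Initially, labor force = 83,545 + 6,235 = 89,780, so u = 6,235/89,780 = 6.94%.
After the first change, unemployed falls and employed rises by 3,749; labor force unchanged → E = 87,294, U = 2,486, labor force = 89,780.
After the second change, employed and labor force both rise by 866; unemployed unchanged → E = 88,160, U = 2,486, labor force = 90,646.
New unemployment rate = 2,486 / 90,646 = 2.74%.
Change = 2.74% − 6.94% = −4.20 percentage points.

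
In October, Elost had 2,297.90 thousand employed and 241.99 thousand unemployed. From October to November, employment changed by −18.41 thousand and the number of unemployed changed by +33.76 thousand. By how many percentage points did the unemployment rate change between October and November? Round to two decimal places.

The unemployment rate changed by +1.26 percentage points.

October: labor force = 2,297.90 + 241.99 = 2,539.89; u = 241.99/2,539.89 = 9.53%.
November: labor force = 2,279.49 + 275.75 = 2,555.24; u = 275.75/2,555.24 = 10.79%.
Change = 10.79% − 9.53% = +1.26 pp.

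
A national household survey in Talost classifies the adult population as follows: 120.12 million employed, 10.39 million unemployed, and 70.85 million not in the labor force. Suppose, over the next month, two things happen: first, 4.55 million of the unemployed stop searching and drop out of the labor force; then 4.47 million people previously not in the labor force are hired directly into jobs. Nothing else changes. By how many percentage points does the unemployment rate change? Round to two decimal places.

Initially, labor force = 120.12 + 10.39 = 130.51 million, so u = 10.39/130.51 = 7.96%.
After the first change, unemployed and labor force both fall by 4.55 → E = 120.12, U = 5.84, labor force = 125.96 million.
After the second change, employed and labor force both rise by 4.47; unemployed unchanged → E = 124.59, U = 5.84, labor force = 130.43 million.
New unemployment rate = 5.84 / 130.43 = 4.48%.
Change = 4.48% − 7.96% = −3.48 percentage points.

The unemployment rate changes by −3.48 percentage points.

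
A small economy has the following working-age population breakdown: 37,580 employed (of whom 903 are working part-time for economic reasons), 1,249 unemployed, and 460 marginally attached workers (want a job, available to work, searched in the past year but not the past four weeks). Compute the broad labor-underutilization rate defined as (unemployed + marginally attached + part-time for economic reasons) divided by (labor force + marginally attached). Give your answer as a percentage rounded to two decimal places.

Broad underutilization rate ≈ 6.65%.

Labor force = 37,580 + 1,249 = 38,829.
Numerator = 1,249 + 460 + 903 = 2,612.
Denominator = 38,829 + 460 = 39,289.
Broad rate = 2,612 / 39,289 = 6.65%.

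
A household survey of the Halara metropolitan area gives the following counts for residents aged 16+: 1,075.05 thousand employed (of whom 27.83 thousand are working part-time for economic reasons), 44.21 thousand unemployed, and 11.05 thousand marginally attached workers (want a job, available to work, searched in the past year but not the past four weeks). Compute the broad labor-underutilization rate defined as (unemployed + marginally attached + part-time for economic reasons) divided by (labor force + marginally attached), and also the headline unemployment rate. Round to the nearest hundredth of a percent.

Broad underutilization rate ≈ 7.35%; headline unemployment rate ≈ 3.95%.

Labor force = 1,075.05 + 44.21 = 1,119.26 thousand.
Numerator = 44.21 + 11.05 + 27.83 = 83.09 thousand.
Denominator = 1,119.26 + 11.05 = 1,130.31 thousand.
Broad rate = 83.09 / 1,130.31 = 7.35%.
Headline unemployment rate = 44.21 / 1,119.26 = 3.95%.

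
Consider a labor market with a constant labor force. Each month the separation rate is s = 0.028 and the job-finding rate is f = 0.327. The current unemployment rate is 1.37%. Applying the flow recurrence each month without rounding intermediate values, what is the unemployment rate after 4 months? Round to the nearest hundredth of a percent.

Unemployment rate after four months ≈ 6.76%.

With a fixed labor force, u_{t+1} = u_t + s·(1−u_t) − f·u_t = u_t·(1−s−f) + s.
Here 1−s−f = 0.645 and s = 0.028.
u_1 = 0.013700 × 0.645 + 0.028 = 0.036837.
u_2 = 0.036837 × 0.645 + 0.028 = 0.051760.
u_3 = 0.051760 × 0.645 + 0.028 = 0.061385.
u_4 = 0.061385 × 0.645 + 0.028 = 0.067593.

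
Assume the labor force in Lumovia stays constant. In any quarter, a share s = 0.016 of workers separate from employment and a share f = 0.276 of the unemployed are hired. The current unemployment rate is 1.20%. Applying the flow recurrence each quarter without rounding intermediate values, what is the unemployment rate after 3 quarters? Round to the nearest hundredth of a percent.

With a fixed labor force, u_{t+1} = u_t + s·(1−u_t) − f·u_t = u_t·(1−s−f) + s.
Here 1−s−f = 0.708 and s = 0.016.
u_1 = 0.012000 × 0.708 + 0.016 = 0.024496.
u_2 = 0.024496 × 0.708 + 0.016 = 0.033343.
u_3 = 0.033343 × 0.708 + 0.016 = 0.039607.

Unemployment rate after three quarters ≈ 3.96%.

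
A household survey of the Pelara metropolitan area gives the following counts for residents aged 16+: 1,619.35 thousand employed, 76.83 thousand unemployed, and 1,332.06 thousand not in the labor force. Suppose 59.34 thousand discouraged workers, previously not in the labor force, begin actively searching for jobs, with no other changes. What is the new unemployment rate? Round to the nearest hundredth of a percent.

New unemployment rate ≈ 7.76%.

Initially, labor force = 1,619.35 + 76.83 = 1,696.18 thousand, so u = 76.83/1,696.18 = 4.53%.
After the change, unemployed and labor force both rise by 59.34 → E = 1,619.35, U = 136.17, labor force = 1,755.52 thousand.
New unemployment rate = 136.17 / 1,755.52 = 7.76%.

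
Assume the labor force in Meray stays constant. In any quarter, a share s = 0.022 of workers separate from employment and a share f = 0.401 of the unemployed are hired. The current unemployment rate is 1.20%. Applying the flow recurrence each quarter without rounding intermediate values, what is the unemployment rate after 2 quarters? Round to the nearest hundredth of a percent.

Unemployment rate after two quarters ≈ 3.87%.

With a fixed labor force, u_{t+1} = u_t + s·(1−u_t) − f·u_t = u_t·(1−s−f) + s.
Here 1−s−f = 0.577 and s = 0.022.
u_1 = 0.012000 × 0.577 + 0.022 = 0.028924.
u_2 = 0.028924 × 0.577 + 0.022 = 0.038689.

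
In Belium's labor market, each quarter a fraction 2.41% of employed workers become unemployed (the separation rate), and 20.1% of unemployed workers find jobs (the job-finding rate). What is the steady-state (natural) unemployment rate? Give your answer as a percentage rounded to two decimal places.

Steady-state unemployment rate ≈ 10.71%.

At steady state the flows balance: s·E = f·U, so U/(E+U) = s/(s+f).
u* = 2.41 / (2.41 + 20.1) = 2.41 / 22.51 = 10.71%.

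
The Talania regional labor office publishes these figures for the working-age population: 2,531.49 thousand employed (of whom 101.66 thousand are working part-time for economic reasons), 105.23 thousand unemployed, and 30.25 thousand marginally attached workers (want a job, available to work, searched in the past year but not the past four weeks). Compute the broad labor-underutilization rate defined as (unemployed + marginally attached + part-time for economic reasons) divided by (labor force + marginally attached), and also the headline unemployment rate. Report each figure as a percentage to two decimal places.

Broad underutilization rate ≈ 8.89%; headline unemployment rate ≈ 3.99%.

Labor force = 2,531.49 + 105.23 = 2,636.72 thousand.
Numerator = 105.23 + 30.25 + 101.66 = 237.14 thousand.
Denominator = 2,636.72 + 30.25 = 2,666.97 thousand.
Broad rate = 237.14 / 2,666.97 = 8.89%.
Headline unemployment rate = 105.23 / 2,636.72 = 3.99%.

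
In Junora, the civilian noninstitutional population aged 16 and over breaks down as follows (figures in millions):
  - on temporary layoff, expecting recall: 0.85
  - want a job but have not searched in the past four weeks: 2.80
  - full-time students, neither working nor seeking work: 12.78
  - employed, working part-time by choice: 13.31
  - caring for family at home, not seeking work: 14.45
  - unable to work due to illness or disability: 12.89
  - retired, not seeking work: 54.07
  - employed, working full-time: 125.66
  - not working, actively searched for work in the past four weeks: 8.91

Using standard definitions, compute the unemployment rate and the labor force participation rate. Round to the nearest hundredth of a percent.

Unemployment rate ≈ 6.56%; labor force participation rate ≈ 60.53%.

Employed = 13.31 + 125.66 = 138.97 million.
Unemployed = 0.85 + 8.91 = 9.76 million (jobless and actively searching, or on temporary layoff).
Labor force = 138.97 + 9.76 = 148.73 million.
Not in labor force = 2.80 + 12.78 + 14.45 + 12.89 + 54.07 = 96.99 million (those not working and not actively searching are outside the labor force — including those who want a job but have given up searching).
Civilian working-age population = 148.73 + 96.99 = 245.72 million.
Unemployment rate = 9.76 / 148.73 = 6.56%.
Labor force participation rate = 148.73 / 245.72 = 60.53%.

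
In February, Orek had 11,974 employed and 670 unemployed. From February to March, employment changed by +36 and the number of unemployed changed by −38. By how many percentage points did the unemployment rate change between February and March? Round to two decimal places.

The unemployment rate changed by −0.30 percentage points.

February: labor force = 11,974 + 670 = 12,644; u = 670/12,644 = 5.30%.
March: labor force = 12,010 + 632 = 12,642; u = 632/12,642 = 5.00%.
Change = 5.00% − 5.30% = −0.30 pp.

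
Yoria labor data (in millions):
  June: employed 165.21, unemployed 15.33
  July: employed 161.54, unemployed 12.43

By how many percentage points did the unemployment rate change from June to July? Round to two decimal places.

June: labor force = 165.21 + 15.33 = 180.54; u = 15.33/180.54 = 8.49%.
July: labor force = 161.54 + 12.43 = 173.97; u = 12.43/173.97 = 7.14%.
Change = 7.14% − 8.49% = −1.35 pp.

The unemployment rate changed by −1.35 percentage points.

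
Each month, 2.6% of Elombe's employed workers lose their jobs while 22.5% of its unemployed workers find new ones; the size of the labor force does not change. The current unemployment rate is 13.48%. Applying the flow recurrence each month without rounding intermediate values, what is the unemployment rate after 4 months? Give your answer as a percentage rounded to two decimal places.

With a fixed labor force, u_{t+1} = u_t + s·(1−u_t) − f·u_t = u_t·(1−s−f) + s.
Here 1−s−f = 0.749 and s = 0.026.
u_1 = 0.134800 × 0.749 + 0.026 = 0.126965.
u_2 = 0.126965 × 0.749 + 0.026 = 0.121097.
u_3 = 0.121097 × 0.749 + 0.026 = 0.116702.
u_4 = 0.116702 × 0.749 + 0.026 = 0.113410.

Unemployment rate after four months ≈ 11.34%.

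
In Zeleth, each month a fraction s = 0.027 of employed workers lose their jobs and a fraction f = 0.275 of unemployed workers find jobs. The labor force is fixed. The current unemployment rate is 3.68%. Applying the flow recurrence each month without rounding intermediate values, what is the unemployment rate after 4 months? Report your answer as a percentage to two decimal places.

With a fixed labor force, u_{t+1} = u_t + s·(1−u_t) − f·u_t = u_t·(1−s−f) + s.
Here 1−s−f = 0.698 and s = 0.027.
u_1 = 0.036800 × 0.698 + 0.027 = 0.052686.
u_2 = 0.052686 × 0.698 + 0.027 = 0.063775.
u_3 = 0.063775 × 0.698 + 0.027 = 0.071515.
u_4 = 0.071515 × 0.698 + 0.027 = 0.076917.

Unemployment rate after four months ≈ 7.69%.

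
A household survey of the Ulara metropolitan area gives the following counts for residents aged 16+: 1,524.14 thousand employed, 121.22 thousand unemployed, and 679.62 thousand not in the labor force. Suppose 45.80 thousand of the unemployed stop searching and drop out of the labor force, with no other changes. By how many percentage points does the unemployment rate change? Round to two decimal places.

Initially, labor force = 1,524.14 + 121.22 = 1,645.36 thousand, so u = 121.22/1,645.36 = 7.37%.
After the change, unemployed and labor force both fall by 45.80 → E = 1,524.14, U = 75.42, labor force = 1,599.56 thousand.
New unemployment rate = 75.42 / 1,599.56 = 4.72%.
Change = 4.72% − 7.37% = −2.65 percentage points.

The unemployment rate changes by −2.65 percentage points.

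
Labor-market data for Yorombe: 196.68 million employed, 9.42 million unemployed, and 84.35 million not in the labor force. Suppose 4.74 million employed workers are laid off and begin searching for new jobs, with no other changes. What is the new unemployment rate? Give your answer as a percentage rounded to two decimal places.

New unemployment rate ≈ 6.87%.

Initially, labor force = 196.68 + 9.42 = 206.10 million, so u = 9.42/206.10 = 4.57%.
After the change, employed falls and unemployed rises by 4.74; labor force unchanged → E = 191.94, U = 14.16, labor force = 206.10 million.
New unemployment rate = 14.16 / 206.10 = 6.87%.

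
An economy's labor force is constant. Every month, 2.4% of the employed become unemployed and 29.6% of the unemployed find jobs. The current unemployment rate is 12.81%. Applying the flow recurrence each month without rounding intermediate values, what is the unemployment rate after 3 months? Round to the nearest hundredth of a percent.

Unemployment rate after three months ≈ 9.17%.

With a fixed labor force, u_{t+1} = u_t + s·(1−u_t) − f·u_t = u_t·(1−s−f) + s.
Here 1−s−f = 0.680 and s = 0.024.
u_1 = 0.128100 × 0.680 + 0.024 = 0.111108.
u_2 = 0.111108 × 0.680 + 0.024 = 0.099553.
u_3 = 0.099553 × 0.680 + 0.024 = 0.091696.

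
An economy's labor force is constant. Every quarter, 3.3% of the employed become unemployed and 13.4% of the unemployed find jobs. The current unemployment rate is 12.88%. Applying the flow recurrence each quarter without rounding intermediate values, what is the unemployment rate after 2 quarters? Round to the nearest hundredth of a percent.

Unemployment rate after two quarters ≈ 14.99%.

With a fixed labor force, u_{t+1} = u_t + s·(1−u_t) − f·u_t = u_t·(1−s−f) + s.
Here 1−s−f = 0.833 and s = 0.033.
u_1 = 0.128800 × 0.833 + 0.033 = 0.140290.
u_2 = 0.140290 × 0.833 + 0.033 = 0.149862.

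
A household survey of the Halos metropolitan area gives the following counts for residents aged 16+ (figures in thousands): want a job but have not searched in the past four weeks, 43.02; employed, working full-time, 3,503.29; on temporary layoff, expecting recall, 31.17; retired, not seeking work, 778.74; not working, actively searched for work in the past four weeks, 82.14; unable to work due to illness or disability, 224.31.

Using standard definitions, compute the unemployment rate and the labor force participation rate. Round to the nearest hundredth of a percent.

Employed = 3,503.29 thousand.
Unemployed = 31.17 + 82.14 = 113.31 thousand (jobless and actively searching, or on temporary layoff).
Labor force = 3,503.29 + 113.31 = 3,616.60 thousand.
Not in labor force = 43.02 + 778.74 + 224.31 = 1,046.07 thousand (those not working and not actively searching are outside the labor force — including those who want a job but have given up searching).
Civilian working-age population = 3,616.60 + 1,046.07 = 4,662.67 thousand.
Unemployment rate = 113.31 / 3,616.60 = 3.13%.
Labor force participation rate = 3,616.60 / 4,662.67 = 77.57%.

Unemployment rate ≈ 3.13%; labor force participation rate ≈ 77.57%.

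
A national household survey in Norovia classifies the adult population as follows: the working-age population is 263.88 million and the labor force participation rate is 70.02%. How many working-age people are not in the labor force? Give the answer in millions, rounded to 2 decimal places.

Share not in the labor force = 1 − 0.7002 = 0.2998.
Not in labor force = 0.2998 × 263.88 ≈ 79.11 million.

About 79.11 million are not in the labor force.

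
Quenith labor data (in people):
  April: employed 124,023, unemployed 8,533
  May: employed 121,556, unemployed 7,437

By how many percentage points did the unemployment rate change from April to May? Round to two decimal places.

April: labor force = 124,023 + 8,533 = 132,556; u = 8,533/132,556 = 6.44%.
May: labor force = 121,556 + 7,437 = 128,993; u = 7,437/128,993 = 5.77%.
Change = 5.77% − 6.44% = −0.67 pp.

The unemployment rate changed by −0.67 percentage points.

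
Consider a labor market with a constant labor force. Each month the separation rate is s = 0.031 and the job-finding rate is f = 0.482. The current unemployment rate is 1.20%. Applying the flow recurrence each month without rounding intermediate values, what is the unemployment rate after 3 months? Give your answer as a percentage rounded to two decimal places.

Unemployment rate after three months ≈ 5.48%.

With a fixed labor force, u_{t+1} = u_t + s·(1−u_t) − f·u_t = u_t·(1−s−f) + s.
Here 1−s−f = 0.487 and s = 0.031.
u_1 = 0.012000 × 0.487 + 0.031 = 0.036844.
u_2 = 0.036844 × 0.487 + 0.031 = 0.048943.
u_3 = 0.048943 × 0.487 + 0.031 = 0.054835.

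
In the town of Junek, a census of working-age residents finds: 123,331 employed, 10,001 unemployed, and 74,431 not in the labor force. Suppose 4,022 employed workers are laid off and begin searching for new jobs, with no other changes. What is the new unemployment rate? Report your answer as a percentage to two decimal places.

Initially, labor force = 123,331 + 10,001 = 133,332, so u = 10,001/133,332 = 7.50%.
After the change, employed falls and unemployed rises by 4,022; labor force unchanged → E = 119,309, U = 14,023, labor force = 133,332.
New unemployment rate = 14,023 / 133,332 = 10.52%.

New unemployment rate ≈ 10.52%.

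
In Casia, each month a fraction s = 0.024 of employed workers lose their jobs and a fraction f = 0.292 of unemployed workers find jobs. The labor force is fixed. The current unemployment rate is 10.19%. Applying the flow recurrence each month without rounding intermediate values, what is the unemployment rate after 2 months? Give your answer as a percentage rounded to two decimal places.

With a fixed labor force, u_{t+1} = u_t + s·(1−u_t) − f·u_t = u_t·(1−s−f) + s.
Here 1−s−f = 0.684 and s = 0.024.
u_1 = 0.101900 × 0.684 + 0.024 = 0.093700.
u_2 = 0.093700 × 0.684 + 0.024 = 0.088091.

Unemployment rate after two months ≈ 8.81%.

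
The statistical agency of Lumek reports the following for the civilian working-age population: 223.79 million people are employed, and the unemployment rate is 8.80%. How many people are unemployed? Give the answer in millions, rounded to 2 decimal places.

About 21.59 million are unemployed.

Let U be the number unemployed. The labor force is E + U, and U/(E+U) = 0.0880.
So U = 0.0880 × 223.79 / (1 − 0.0880) = 19.6935 / 0.9120 ≈ 21.59 million.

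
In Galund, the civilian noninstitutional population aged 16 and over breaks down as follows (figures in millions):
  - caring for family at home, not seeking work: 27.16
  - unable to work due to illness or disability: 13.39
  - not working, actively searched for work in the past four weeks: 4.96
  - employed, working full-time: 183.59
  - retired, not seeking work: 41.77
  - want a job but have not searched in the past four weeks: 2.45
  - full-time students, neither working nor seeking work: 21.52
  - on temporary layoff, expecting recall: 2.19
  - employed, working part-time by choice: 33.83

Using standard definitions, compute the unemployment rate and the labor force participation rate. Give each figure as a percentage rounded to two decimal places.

Employed = 183.59 + 33.83 = 217.42 million.
Unemployed = 4.96 + 2.19 = 7.15 million (jobless and actively searching, or on temporary layoff).
Labor force = 217.42 + 7.15 = 224.57 million.
Not in labor force = 27.16 + 13.39 + 41.77 + 2.45 + 21.52 = 106.29 million (those not working and not actively searching are outside the labor force — including those who want a job but have given up searching).
Civilian working-age population = 224.57 + 106.29 = 330.86 million.
Unemployment rate = 7.15 / 224.57 = 3.18%.
Labor force participation rate = 224.57 / 330.86 = 67.87%.

Unemployment rate ≈ 3.18%; labor force participation rate ≈ 67.87%.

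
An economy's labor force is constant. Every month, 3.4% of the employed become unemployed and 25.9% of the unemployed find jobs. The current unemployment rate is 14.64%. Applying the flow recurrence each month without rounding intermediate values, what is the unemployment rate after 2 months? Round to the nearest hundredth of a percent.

Unemployment rate after two months ≈ 13.12%.

With a fixed labor force, u_{t+1} = u_t + s·(1−u_t) − f·u_t = u_t·(1−s−f) + s.
Here 1−s−f = 0.707 and s = 0.034.
u_1 = 0.146400 × 0.707 + 0.034 = 0.137505.
u_2 = 0.137505 × 0.707 + 0.034 = 0.131216.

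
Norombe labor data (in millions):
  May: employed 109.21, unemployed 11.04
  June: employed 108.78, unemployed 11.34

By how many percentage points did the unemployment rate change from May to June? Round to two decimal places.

May: labor force = 109.21 + 11.04 = 120.25; u = 11.04/120.25 = 9.18%.
June: labor force = 108.78 + 11.34 = 120.12; u = 11.34/120.12 = 9.44%.
Change = 9.44% − 9.18% = +0.26 pp.

The unemployment rate changed by +0.26 percentage points.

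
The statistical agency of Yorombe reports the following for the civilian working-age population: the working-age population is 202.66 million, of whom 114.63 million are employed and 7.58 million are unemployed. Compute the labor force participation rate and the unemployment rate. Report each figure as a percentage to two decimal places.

Labor force = employed + unemployed = 114.63 + 7.58 = 122.21 million.
Unemployment rate = 7.58 / 122.21 = 6.20%.
Labor force participation rate = 122.21 / 202.66 = 60.30%.

Labor force participation rate ≈ 60.30%; unemployment rate ≈ 6.20%.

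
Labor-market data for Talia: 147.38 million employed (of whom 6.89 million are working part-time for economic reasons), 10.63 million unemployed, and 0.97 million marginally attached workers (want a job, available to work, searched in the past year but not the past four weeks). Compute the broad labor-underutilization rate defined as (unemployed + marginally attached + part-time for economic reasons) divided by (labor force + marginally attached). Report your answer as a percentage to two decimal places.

Labor force = 147.38 + 10.63 = 158.01 million.
Numerator = 10.63 + 0.97 + 6.89 = 18.49 million.
Denominator = 158.01 + 0.97 = 158.98 million.
Broad rate = 18.49 / 158.98 = 11.63%.

Broad underutilization rate ≈ 11.63%.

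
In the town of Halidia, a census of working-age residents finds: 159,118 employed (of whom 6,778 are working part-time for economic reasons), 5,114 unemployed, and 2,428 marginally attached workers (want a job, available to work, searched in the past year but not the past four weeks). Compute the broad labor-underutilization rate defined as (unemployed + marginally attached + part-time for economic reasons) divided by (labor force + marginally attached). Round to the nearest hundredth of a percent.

Broad underutilization rate ≈ 8.59%.

Labor force = 159,118 + 5,114 = 164,232.
Numerator = 5,114 + 2,428 + 6,778 = 14,320.
Denominator = 164,232 + 2,428 = 166,660.
Broad rate = 14,320 / 166,660 = 8.59%.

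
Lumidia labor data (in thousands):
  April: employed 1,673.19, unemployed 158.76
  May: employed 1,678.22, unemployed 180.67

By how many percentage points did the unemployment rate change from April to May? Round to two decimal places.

The unemployment rate changed by +1.05 percentage points.

April: labor force = 1,673.19 + 158.76 = 1,831.95; u = 158.76/1,831.95 = 8.67%.
May: labor force = 1,678.22 + 180.67 = 1,858.89; u = 180.67/1,858.89 = 9.72%.
Change = 9.72% − 8.67% = +1.05 pp.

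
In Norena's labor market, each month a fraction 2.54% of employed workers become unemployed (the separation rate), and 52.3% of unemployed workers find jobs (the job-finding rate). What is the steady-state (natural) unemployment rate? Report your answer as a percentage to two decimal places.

Steady-state unemployment rate ≈ 4.63%.

At steady state the flows balance: s·E = f·U, so U/(E+U) = s/(s+f).
u* = 2.54 / (2.54 + 52.3) = 2.54 / 54.84 = 4.63%.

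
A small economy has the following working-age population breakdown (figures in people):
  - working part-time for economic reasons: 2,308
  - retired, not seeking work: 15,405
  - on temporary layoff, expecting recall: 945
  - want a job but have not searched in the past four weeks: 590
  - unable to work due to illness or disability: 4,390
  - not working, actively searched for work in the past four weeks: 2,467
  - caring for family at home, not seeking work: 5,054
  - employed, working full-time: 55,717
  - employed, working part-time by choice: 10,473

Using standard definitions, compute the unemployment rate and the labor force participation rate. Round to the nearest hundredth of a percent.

Employed = 2,308 + 55,717 + 10,473 = 68,498 (anyone who worked, including part-time for economic reasons, counts as employed).
Unemployed = 945 + 2,467 = 3,412 (jobless and actively searching, or on temporary layoff).
Labor force = 68,498 + 3,412 = 71,910.
Not in labor force = 15,405 + 590 + 4,390 + 5,054 = 25,439 (those not working and not actively searching are outside the labor force — including those who want a job but have given up searching).
Civilian working-age population = 71,910 + 25,439 = 97,349.
Unemployment rate = 3,412 / 71,910 = 4.74%.
Labor force participation rate = 71,910 / 97,349 = 73.87%.

Unemployment rate ≈ 4.74%; labor force participation rate ≈ 73.87%.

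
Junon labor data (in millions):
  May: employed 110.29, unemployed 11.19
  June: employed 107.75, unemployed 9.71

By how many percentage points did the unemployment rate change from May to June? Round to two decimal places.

May: labor force = 110.29 + 11.19 = 121.48; u = 11.19/121.48 = 9.21%.
June: labor force = 107.75 + 9.71 = 117.46; u = 9.71/117.46 = 8.27%.
Change = 8.27% − 9.21% = −0.94 pp.

The unemployment rate changed by −0.94 percentage points.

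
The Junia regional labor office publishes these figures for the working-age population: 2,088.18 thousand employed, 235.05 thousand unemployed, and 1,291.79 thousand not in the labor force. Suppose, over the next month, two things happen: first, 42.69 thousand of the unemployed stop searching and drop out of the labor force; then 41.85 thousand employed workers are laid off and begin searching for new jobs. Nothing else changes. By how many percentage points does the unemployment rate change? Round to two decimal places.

Initially, labor force = 2,088.18 + 235.05 = 2,323.23 thousand, so u = 235.05/2,323.23 = 10.12%.
After the first change, unemployed and labor force both fall by 42.69 → E = 2,088.18, U = 192.36, labor force = 2,280.54 thousand.
After the second change, employed falls and unemployed rises by 41.85; labor force unchanged → E = 2,046.33, U = 234.21, labor force = 2,280.54 thousand.
New unemployment rate = 234.21 / 2,280.54 = 10.27%.
Change = 10.27% − 10.12% = +0.15 percentage points.

The unemployment rate changes by +0.15 percentage points.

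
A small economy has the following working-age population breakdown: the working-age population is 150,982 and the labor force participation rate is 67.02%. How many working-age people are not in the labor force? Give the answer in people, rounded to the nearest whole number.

About 49,794 are not in the labor force.

Share not in the labor force = 1 − 0.6702 = 0.3298.
Not in labor force = 0.3298 × 150,982 ≈ 49,794.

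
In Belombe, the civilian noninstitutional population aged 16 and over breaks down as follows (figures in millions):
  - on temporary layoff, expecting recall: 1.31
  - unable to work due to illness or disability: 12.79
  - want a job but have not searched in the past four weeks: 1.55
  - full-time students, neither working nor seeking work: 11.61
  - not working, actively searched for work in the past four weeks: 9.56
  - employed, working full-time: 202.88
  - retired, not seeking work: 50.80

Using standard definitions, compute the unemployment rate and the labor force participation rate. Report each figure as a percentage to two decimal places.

Employed = 202.88 million.
Unemployed = 1.31 + 9.56 = 10.87 million (jobless and actively searching, or on temporary layoff).
Labor force = 202.88 + 10.87 = 213.75 million.
Not in labor force = 12.79 + 1.55 + 11.61 + 50.80 = 76.75 million (those not working and not actively searching are outside the labor force — including those who want a job but have given up searching).
Civilian working-age population = 213.75 + 76.75 = 290.50 million.
Unemployment rate = 10.87 / 213.75 = 5.09%.
Labor force participation rate = 213.75 / 290.50 = 73.58%.

Unemployment rate ≈ 5.09%; labor force participation rate ≈ 73.58%.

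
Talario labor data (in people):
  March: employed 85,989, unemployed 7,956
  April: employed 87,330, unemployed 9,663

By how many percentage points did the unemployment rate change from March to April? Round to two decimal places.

The unemployment rate changed by +1.49 percentage points.

March: labor force = 85,989 + 7,956 = 93,945; u = 7,956/93,945 = 8.47%.
April: labor force = 87,330 + 9,663 = 96,993; u = 9,663/96,993 = 9.96%.
Change = 9.96% − 8.47% = +1.49 pp.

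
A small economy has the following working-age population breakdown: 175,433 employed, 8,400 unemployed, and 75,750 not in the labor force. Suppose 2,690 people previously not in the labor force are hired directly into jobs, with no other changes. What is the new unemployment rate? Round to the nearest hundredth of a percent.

Initially, labor force = 175,433 + 8,400 = 183,833, so u = 8,400/183,833 = 4.57%.
After the change, employed and labor force both rise by 2,690; unemployed unchanged → E = 178,123, U = 8,400, labor force = 186,523.
New unemployment rate = 8,400 / 186,523 = 4.50%.

New unemployment rate ≈ 4.50%.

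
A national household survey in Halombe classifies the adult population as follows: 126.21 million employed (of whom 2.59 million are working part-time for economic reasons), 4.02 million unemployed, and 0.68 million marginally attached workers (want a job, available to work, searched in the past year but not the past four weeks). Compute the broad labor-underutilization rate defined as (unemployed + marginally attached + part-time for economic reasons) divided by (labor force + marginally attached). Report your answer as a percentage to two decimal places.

Labor force = 126.21 + 4.02 = 130.23 million.
Numerator = 4.02 + 0.68 + 2.59 = 7.29 million.
Denominator = 130.23 + 0.68 = 130.91 million.
Broad rate = 7.29 / 130.91 = 5.57%.

Broad underutilization rate ≈ 5.57%.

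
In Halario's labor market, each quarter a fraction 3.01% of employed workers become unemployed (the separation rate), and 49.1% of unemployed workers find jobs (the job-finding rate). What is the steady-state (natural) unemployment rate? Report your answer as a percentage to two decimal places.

Steady-state unemployment rate ≈ 5.78%.

At steady state the flows balance: s·E = f·U, so U/(E+U) = s/(s+f).
u* = 3.01 / (3.01 + 49.1) = 3.01 / 52.11 = 5.78%.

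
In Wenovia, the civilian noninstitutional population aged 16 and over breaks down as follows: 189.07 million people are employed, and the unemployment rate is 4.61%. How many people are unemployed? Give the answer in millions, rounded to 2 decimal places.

Let U be the number unemployed. The labor force is E + U, and U/(E+U) = 0.0461.
So U = 0.0461 × 189.07 / (1 − 0.0461) = 8.7161 / 0.9539 ≈ 9.14 million.

About 9.14 million are unemployed.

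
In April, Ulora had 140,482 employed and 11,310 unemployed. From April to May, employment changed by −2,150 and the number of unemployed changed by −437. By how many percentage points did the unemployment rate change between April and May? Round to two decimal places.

April: labor force = 140,482 + 11,310 = 151,792; u = 11,310/151,792 = 7.45%.
May: labor force = 138,332 + 10,873 = 149,205; u = 10,873/149,205 = 7.29%.
Change = 7.29% − 7.45% = −0.16 pp.

The unemployment rate changed by −0.16 percentage points.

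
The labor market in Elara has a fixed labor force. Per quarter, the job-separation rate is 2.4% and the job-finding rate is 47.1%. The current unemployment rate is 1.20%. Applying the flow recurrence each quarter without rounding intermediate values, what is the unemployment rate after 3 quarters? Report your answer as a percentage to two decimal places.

Unemployment rate after three quarters ≈ 4.38%.

With a fixed labor force, u_{t+1} = u_t + s·(1−u_t) − f·u_t = u_t·(1−s−f) + s.
Here 1−s−f = 0.505 and s = 0.024.
u_1 = 0.012000 × 0.505 + 0.024 = 0.030060.
u_2 = 0.030060 × 0.505 + 0.024 = 0.039180.
u_3 = 0.039180 × 0.505 + 0.024 = 0.043786.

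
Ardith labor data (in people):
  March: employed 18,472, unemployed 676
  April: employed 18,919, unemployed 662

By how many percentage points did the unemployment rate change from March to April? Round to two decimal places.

March: labor force = 18,472 + 676 = 19,148; u = 676/19,148 = 3.53%.
April: labor force = 18,919 + 662 = 19,581; u = 662/19,581 = 3.38%.
Change = 3.38% − 3.53% = −0.15 pp.

The unemployment rate changed by −0.15 percentage points.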